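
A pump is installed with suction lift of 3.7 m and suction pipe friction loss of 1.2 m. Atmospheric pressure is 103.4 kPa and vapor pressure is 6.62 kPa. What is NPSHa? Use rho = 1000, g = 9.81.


NPSHa = p_atm/(rho*g) - z_s - hf_s - p_vap/(rho*g).
p_atm/(rho*g) = 103.4*1000 / (1000*9.81) = 10.54 m.
p_vap/(rho*g) = 6.62*1000 / (1000*9.81) = 0.675 m.
NPSHa = 10.54 - 3.7 - 1.2 - 0.675
      = 4.97 m.

4.97


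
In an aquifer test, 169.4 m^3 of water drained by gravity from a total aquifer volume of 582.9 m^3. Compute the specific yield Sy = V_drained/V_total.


Specific yield Sy = Volume drained / Total volume.
Sy = 169.4 / 582.9
   = 0.2906.

0.2906


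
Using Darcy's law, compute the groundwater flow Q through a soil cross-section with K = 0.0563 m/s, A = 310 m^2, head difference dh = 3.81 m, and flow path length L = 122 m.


Darcy's law: Q = K * A * i, where i = dh/L.
Hydraulic gradient i = 3.81 / 122 = 0.03123.
Q = 0.0563 * 310 * 0.03123
  = 0.545 m^3/s.

0.545


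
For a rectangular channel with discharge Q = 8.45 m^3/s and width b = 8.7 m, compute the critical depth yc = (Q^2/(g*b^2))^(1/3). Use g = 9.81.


Using yc = (Q^2 / (g * b^2))^(1/3):
Q^2 = 8.45^2 = 71.4.
g * b^2 = 9.81 * 8.7^2 = 9.81 * 75.69 = 742.52.
Q^2 / (g*b^2) = 71.4 / 742.52 = 0.0962.
yc = 0.0962^(1/3) = 0.4581 m.

0.4581


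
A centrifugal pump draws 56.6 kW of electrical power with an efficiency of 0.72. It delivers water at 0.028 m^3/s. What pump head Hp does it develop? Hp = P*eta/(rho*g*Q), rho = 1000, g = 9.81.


Pump head formula: Hp = P * eta / (rho * g * Q).
Numerator: P * eta = 56.6 * 1000 * 0.72 = 40752.0 W.
Denominator: rho * g * Q = 1000 * 9.81 * 0.028 = 274.68.
Hp = 40752.0 / 274.68 = 148.36 m.

148.36


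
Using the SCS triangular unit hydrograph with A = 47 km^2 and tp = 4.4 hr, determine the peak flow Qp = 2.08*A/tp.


SCS formula: Qp = 2.08 * A / tp.
Qp = 2.08 * 47 / 4.4
   = 97.76 / 4.4
   = 22.22 m^3/s per cm.

22.22


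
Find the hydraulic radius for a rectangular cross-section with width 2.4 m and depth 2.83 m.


For a rectangular section:
Flow area A = b * y = 2.4 * 2.83 = 6.79 m^2.
Wetted perimeter P = b + 2y = 2.4 + 2*2.83 = 8.06 m.
Hydraulic radius R = A/P = 6.79 / 8.06 = 0.8427 m.

0.8427


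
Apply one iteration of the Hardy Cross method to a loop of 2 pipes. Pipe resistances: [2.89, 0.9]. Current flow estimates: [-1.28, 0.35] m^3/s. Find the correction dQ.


Numerator terms (r*Q*|Q|): 2.89*-1.28*|-1.28| = -4.735; 0.9*0.35*|0.35| = 0.1102.
Sum of numerator = -4.6247.
Denominator terms (r*|Q|): 2.89*|-1.28| = 3.6992; 0.9*|0.35| = 0.315.
2 * sum of denominator = 2 * 4.0142 = 8.0284.
dQ = --4.6247 / 8.0284 = 0.576 m^3/s.

0.576


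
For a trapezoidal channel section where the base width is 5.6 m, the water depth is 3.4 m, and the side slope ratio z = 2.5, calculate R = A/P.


For a trapezoidal section with side slope z:
A = (b + z*y)*y = (5.6 + 2.5*3.4)*3.4 = 47.94 m^2.
P = b + 2*y*sqrt(1 + z^2) = 5.6 + 2*3.4*sqrt(1 + 2.5^2) = 23.91 m.
R = A/P = 47.94 / 23.91 = 2.0051 m.

2.0051


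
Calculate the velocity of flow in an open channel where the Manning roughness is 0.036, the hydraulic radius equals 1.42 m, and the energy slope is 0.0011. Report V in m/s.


Manning's equation gives V = (1/n) * R^(2/3) * S^(1/2).
First, compute R^(2/3) = 1.42^(2/3) = 1.2634.
Next, S^(1/2) = 0.0011^(1/2) = 0.033166.
Then 1/n = 1/0.036 = 27.78.
V = 27.78 * 1.2634 * 0.033166 = 1.1639 m/s.

1.1639


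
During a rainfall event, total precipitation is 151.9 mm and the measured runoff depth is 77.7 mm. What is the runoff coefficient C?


The runoff coefficient C = runoff depth / rainfall depth.
C = 77.7 / 151.9
  = 0.5115.

0.5115


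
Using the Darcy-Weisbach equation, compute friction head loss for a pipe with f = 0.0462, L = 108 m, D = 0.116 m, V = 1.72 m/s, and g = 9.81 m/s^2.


Darcy-Weisbach equation: h_f = f * (L/D) * V^2/(2g).
f * L/D = 0.0462 * 108/0.116 = 43.0138.
V^2/(2g) = 1.72^2 / (2*9.81) = 2.9584 / 19.62 = 0.1508 m.
h_f = 43.0138 * 0.1508 = 6.486 m.

6.486


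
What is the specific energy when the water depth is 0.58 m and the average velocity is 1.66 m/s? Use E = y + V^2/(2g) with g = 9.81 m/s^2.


Specific energy E = y + V^2/(2g).
Velocity head = V^2/(2g) = 1.66^2 / (2*9.81) = 2.7556 / 19.62 = 0.1404 m.
E = 0.58 + 0.1404 = 0.7204 m.

0.7204


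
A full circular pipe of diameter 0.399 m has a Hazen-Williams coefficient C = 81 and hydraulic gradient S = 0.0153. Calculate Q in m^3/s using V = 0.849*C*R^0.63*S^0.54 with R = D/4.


For a full circular pipe, R = D/4 = 0.399/4 = 0.0998 m.
V = 0.849 * 81 * 0.0998^0.63 * 0.0153^0.54
  = 0.849 * 81 * 0.234053 * 0.104649
  = 1.6844 m/s.
Pipe area A = pi*D^2/4 = pi*0.399^2/4 = 0.125 m^2.
Q = A * V = 0.125 * 1.6844 = 0.2106 m^3/s.

0.2106


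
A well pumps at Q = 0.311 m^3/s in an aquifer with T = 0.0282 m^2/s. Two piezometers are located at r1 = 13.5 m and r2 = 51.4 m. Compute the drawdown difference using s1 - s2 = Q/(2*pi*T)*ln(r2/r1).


Thiem equation: s1 - s2 = Q/(2*pi*T) * ln(r2/r1).
ln(r2/r1) = ln(51.4/13.5) = 1.3369.
Q/(2*pi*T) = 0.311 / (2*pi*0.0282) = 0.311 / 0.1772 = 1.7552.
s1 - s2 = 1.7552 * 1.3369 = 2.3466 m.

2.3466


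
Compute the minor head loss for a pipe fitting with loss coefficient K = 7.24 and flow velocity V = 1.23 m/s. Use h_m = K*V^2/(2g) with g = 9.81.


Minor loss formula: h_m = K * V^2/(2g).
V^2 = 1.23^2 = 1.5129.
V^2/(2g) = 1.5129 / 19.62 = 0.0771 m.
h_m = 7.24 * 0.0771 = 0.5583 m.

0.5583


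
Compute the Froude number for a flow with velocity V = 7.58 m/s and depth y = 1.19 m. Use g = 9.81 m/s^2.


The Froude number is defined as Fr = V / sqrt(g*y).
g*y = 9.81 * 1.19 = 11.6739.
sqrt(g*y) = sqrt(11.6739) = 3.4167.
Fr = 7.58 / 3.4167 = 2.2185.

2.2185


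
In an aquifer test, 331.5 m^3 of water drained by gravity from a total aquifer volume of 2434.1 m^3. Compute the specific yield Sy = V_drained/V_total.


Specific yield Sy = Volume drained / Total volume.
Sy = 331.5 / 2434.1
   = 0.1362.

0.1362


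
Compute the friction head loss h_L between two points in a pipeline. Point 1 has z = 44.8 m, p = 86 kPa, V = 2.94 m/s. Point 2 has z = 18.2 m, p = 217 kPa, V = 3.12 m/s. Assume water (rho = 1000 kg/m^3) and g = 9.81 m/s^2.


Total head at each section: H = z + p/(rho*g) + V^2/(2g).
H1 = 44.8 + 86*1000/(1000*9.81) + 2.94^2/(2*9.81)
   = 44.8 + 8.767 + 0.4406
   = 54.007 m.
H2 = 18.2 + 217*1000/(1000*9.81) + 3.12^2/(2*9.81)
   = 18.2 + 22.12 + 0.4961
   = 40.816 m.
h_L = H1 - H2 = 54.007 - 40.816 = 13.191 m.

13.191


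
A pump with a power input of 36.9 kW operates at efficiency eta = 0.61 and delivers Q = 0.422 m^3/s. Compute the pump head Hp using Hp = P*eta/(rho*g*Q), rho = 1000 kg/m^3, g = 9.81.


Pump head formula: Hp = P * eta / (rho * g * Q).
Numerator: P * eta = 36.9 * 1000 * 0.61 = 22509.0 W.
Denominator: rho * g * Q = 1000 * 9.81 * 0.422 = 4139.82.
Hp = 22509.0 / 4139.82 = 5.44 m.

5.44


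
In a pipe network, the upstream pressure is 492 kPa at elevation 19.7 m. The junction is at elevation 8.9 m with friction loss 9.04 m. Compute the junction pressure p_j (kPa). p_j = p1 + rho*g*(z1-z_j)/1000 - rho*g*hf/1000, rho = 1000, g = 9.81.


Junction pressure: p_j = p1 + rho*g*(z1 - z_j)/1000 - rho*g*hf/1000.
Elevation term = 1000*9.81*(19.7 - 8.9)/1000 = 105.948 kPa.
Friction term = 1000*9.81*9.04/1000 = 88.682 kPa.
p_j = 492 + 105.948 - 88.682 = 509.27 kPa.

509.27


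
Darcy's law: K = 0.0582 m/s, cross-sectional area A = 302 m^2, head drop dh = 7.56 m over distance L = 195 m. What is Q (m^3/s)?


Darcy's law: Q = K * A * i, where i = dh/L.
Hydraulic gradient i = 7.56 / 195 = 0.038769.
Q = 0.0582 * 302 * 0.038769
  = 0.6814 m^3/s.

0.6814


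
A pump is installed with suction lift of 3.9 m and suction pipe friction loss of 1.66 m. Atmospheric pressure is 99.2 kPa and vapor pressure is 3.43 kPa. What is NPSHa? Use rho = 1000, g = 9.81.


NPSHa = p_atm/(rho*g) - z_s - hf_s - p_vap/(rho*g).
p_atm/(rho*g) = 99.2*1000 / (1000*9.81) = 10.112 m.
p_vap/(rho*g) = 3.43*1000 / (1000*9.81) = 0.35 m.
NPSHa = 10.112 - 3.9 - 1.66 - 0.35
      = 4.2 m.

4.2


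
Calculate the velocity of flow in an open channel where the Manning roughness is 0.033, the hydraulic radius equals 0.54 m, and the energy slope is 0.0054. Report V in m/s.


Manning's equation gives V = (1/n) * R^(2/3) * S^(1/2).
First, compute R^(2/3) = 0.54^(2/3) = 0.6631.
Next, S^(1/2) = 0.0054^(1/2) = 0.073485.
Then 1/n = 1/0.033 = 30.3.
V = 30.3 * 0.6631 * 0.073485 = 1.4767 m/s.

1.4767


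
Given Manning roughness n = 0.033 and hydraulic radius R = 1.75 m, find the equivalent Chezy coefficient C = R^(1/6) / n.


The Chezy coefficient relates to Manning's n through C = R^(1/6) / n.
R^(1/6) = 1.75^(1/6) = 1.097757.
C = 1.097757 / 0.033 = 33.27 m^(1/2)/s.

33.27


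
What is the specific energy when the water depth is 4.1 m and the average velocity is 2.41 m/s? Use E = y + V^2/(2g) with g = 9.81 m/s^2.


Specific energy E = y + V^2/(2g).
Velocity head = V^2/(2g) = 2.41^2 / (2*9.81) = 5.8081 / 19.62 = 0.296 m.
E = 4.1 + 0.296 = 4.396 m.

4.396


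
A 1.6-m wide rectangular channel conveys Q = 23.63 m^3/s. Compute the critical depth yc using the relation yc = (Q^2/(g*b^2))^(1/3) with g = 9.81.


Using yc = (Q^2 / (g * b^2))^(1/3):
Q^2 = 23.63^2 = 558.38.
g * b^2 = 9.81 * 1.6^2 = 9.81 * 2.56 = 25.11.
Q^2 / (g*b^2) = 558.38 / 25.11 = 22.2374.
yc = 22.2374^(1/3) = 2.8119 m.

2.8119


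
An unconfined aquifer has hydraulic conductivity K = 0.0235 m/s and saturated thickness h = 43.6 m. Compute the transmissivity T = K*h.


Transmissivity is defined as T = K * h.
T = 0.0235 * 43.6
  = 1.0246 m^2/s.

1.0246


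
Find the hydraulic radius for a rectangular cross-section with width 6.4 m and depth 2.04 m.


For a rectangular section:
Flow area A = b * y = 6.4 * 2.04 = 13.06 m^2.
Wetted perimeter P = b + 2y = 6.4 + 2*2.04 = 10.48 m.
Hydraulic radius R = A/P = 13.06 / 10.48 = 1.2458 m.

1.2458


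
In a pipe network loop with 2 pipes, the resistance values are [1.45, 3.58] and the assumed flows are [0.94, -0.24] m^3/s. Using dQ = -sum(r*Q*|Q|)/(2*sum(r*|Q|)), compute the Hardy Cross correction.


Numerator terms (r*Q*|Q|): 1.45*0.94*|0.94| = 1.2812; 3.58*-0.24*|-0.24| = -0.2062.
Sum of numerator = 1.075.
Denominator terms (r*|Q|): 1.45*|0.94| = 1.363; 3.58*|-0.24| = 0.8592.
2 * sum of denominator = 2 * 2.2222 = 4.4444.
dQ = -1.075 / 4.4444 = -0.2419 m^3/s.

-0.2419


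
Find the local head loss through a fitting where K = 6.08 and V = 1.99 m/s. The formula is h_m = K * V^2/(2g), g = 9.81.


Minor loss formula: h_m = K * V^2/(2g).
V^2 = 1.99^2 = 3.9601.
V^2/(2g) = 3.9601 / 19.62 = 0.2018 m.
h_m = 6.08 * 0.2018 = 1.2272 m.

1.2272


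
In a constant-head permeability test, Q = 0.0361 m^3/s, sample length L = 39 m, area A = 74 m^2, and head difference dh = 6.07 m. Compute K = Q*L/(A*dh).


From K = Q*L / (A*dh):
Numerator: Q*L = 0.0361 * 39 = 1.4079.
Denominator: A*dh = 74 * 6.07 = 449.18.
K = 1.4079 / 449.18 = 0.003134 m/s.

0.003134


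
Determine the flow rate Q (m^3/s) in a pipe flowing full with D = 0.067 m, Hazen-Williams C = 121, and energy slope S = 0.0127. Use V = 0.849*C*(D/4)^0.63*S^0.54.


For a full circular pipe, R = D/4 = 0.067/4 = 0.0168 m.
V = 0.849 * 121 * 0.0168^0.63 * 0.0127^0.54
  = 0.849 * 121 * 0.076055 * 0.094635
  = 0.7394 m/s.
Pipe area A = pi*D^2/4 = pi*0.067^2/4 = 0.0035 m^2.
Q = A * V = 0.0035 * 0.7394 = 0.0026 m^3/s.

0.0026


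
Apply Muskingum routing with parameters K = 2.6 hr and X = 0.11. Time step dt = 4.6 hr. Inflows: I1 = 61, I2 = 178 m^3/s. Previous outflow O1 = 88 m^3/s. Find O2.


Muskingum coefficients:
denom = 2*K*(1-X) + dt = 2*2.6*(1-0.11) + 4.6 = 9.228.
C0 = (dt - 2*K*X)/denom = (4.6 - 2*2.6*0.11)/9.228 = 0.4365.
C1 = (dt + 2*K*X)/denom = (4.6 + 2*2.6*0.11)/9.228 = 0.5605.
C2 = (2*K*(1-X) - dt)/denom = 0.003.
O2 = C0*I2 + C1*I1 + C2*O1
   = 0.4365*178 + 0.5605*61 + 0.003*88
   = 112.15 m^3/s.

112.15


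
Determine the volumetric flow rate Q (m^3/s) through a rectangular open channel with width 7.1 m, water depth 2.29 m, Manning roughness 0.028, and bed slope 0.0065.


For a rectangular channel, the cross-sectional area A = b * y = 7.1 * 2.29 = 16.26 m^2.
The wetted perimeter P = b + 2y = 7.1 + 2*2.29 = 11.68 m.
Hydraulic radius R = A/P = 16.26/11.68 = 1.392 m.
Velocity V = (1/n)*R^(2/3)*S^(1/2) = (1/0.028)*1.392^(2/3)*0.0065^(1/2) = 3.5898 m/s.
Discharge Q = A * V = 16.26 * 3.5898 = 58.366 m^3/s.

58.366


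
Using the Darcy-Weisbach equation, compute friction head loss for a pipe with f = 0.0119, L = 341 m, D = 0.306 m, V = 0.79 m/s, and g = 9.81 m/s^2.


Darcy-Weisbach equation: h_f = f * (L/D) * V^2/(2g).
f * L/D = 0.0119 * 341/0.306 = 13.2611.
V^2/(2g) = 0.79^2 / (2*9.81) = 0.6241 / 19.62 = 0.0318 m.
h_f = 13.2611 * 0.0318 = 0.422 m.

0.422


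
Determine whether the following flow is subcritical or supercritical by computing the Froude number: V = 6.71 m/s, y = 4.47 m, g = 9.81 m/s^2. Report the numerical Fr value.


The Froude number is defined as Fr = V / sqrt(g*y).
g*y = 9.81 * 4.47 = 43.8507.
sqrt(g*y) = sqrt(43.8507) = 6.622.
Fr = 6.71 / 6.622 = 1.0133.
Since Fr > 1, the flow is supercritical.

1.0133


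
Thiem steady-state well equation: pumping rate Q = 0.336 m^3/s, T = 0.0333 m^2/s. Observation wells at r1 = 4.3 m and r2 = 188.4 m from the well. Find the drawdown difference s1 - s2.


Thiem equation: s1 - s2 = Q/(2*pi*T) * ln(r2/r1).
ln(r2/r1) = ln(188.4/4.3) = 3.78.
Q/(2*pi*T) = 0.336 / (2*pi*0.0333) = 0.336 / 0.2092 = 1.6059.
s1 - s2 = 1.6059 * 3.78 = 6.0702 m.

6.0702


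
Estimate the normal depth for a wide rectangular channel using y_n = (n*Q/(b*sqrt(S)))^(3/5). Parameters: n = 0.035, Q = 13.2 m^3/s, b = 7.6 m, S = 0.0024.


We use the wide-channel approximation y_n = (n*Q/(b*sqrt(S)))^(3/5).
sqrt(S) = sqrt(0.0024) = 0.04899.
Numerator: n*Q = 0.035 * 13.2 = 0.462.
Denominator: b*sqrt(S) = 7.6 * 0.04899 = 0.372324.
arg = 1.2409.
y_n = 1.2409^(3/5) = 1.1382 m.

1.1382


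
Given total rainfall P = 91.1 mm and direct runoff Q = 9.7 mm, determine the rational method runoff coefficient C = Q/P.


The runoff coefficient C = runoff depth / rainfall depth.
C = 9.7 / 91.1
  = 0.1065.

0.1065


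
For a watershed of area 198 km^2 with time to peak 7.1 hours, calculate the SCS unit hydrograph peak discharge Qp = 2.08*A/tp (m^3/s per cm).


SCS formula: Qp = 2.08 * A / tp.
Qp = 2.08 * 198 / 7.1
   = 411.84 / 7.1
   = 58.01 m^3/s per cm.

58.01


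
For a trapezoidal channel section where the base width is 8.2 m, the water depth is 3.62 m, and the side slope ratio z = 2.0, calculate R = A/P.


For a trapezoidal section with side slope z:
A = (b + z*y)*y = (8.2 + 2.0*3.62)*3.62 = 55.893 m^2.
P = b + 2*y*sqrt(1 + z^2) = 8.2 + 2*3.62*sqrt(1 + 2.0^2) = 24.389 m.
R = A/P = 55.893 / 24.389 = 2.2917 m.

2.2917


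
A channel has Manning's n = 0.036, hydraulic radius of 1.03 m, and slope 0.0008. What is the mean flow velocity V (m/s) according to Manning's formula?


Manning's equation gives V = (1/n) * R^(2/3) * S^(1/2).
First, compute R^(2/3) = 1.03^(2/3) = 1.0199.
Next, S^(1/2) = 0.0008^(1/2) = 0.028284.
Then 1/n = 1/0.036 = 27.78.
V = 27.78 * 1.0199 * 0.028284 = 0.8013 m/s.

0.8013


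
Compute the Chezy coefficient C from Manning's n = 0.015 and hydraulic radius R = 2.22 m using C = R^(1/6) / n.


The Chezy coefficient relates to Manning's n through C = R^(1/6) / n.
R^(1/6) = 2.22^(1/6) = 1.142156.
C = 1.142156 / 0.015 = 76.14 m^(1/2)/s.

76.14


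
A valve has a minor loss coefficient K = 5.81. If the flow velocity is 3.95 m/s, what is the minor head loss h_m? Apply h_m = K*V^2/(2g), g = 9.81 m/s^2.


Minor loss formula: h_m = K * V^2/(2g).
V^2 = 3.95^2 = 15.6025.
V^2/(2g) = 15.6025 / 19.62 = 0.7952 m.
h_m = 5.81 * 0.7952 = 4.6203 m.

4.6203


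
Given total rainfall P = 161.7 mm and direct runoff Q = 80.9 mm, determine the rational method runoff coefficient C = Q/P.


The runoff coefficient C = runoff depth / rainfall depth.
C = 80.9 / 161.7
  = 0.5003.

0.5003


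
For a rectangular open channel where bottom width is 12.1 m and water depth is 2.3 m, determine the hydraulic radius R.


For a rectangular section:
Flow area A = b * y = 12.1 * 2.3 = 27.83 m^2.
Wetted perimeter P = b + 2y = 12.1 + 2*2.3 = 16.7 m.
Hydraulic radius R = A/P = 27.83 / 16.7 = 1.6665 m.

1.6665


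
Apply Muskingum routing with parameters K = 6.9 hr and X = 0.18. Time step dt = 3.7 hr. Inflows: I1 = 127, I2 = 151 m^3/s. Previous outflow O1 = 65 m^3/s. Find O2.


Muskingum coefficients:
denom = 2*K*(1-X) + dt = 2*6.9*(1-0.18) + 3.7 = 15.016.
C0 = (dt - 2*K*X)/denom = (3.7 - 2*6.9*0.18)/15.016 = 0.081.
C1 = (dt + 2*K*X)/denom = (3.7 + 2*6.9*0.18)/15.016 = 0.4118.
C2 = (2*K*(1-X) - dt)/denom = 0.5072.
O2 = C0*I2 + C1*I1 + C2*O1
   = 0.081*151 + 0.4118*127 + 0.5072*65
   = 97.5 m^3/s.

97.5


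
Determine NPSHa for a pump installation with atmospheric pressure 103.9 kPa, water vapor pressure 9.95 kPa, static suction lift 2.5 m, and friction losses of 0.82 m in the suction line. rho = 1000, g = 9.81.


NPSHa = p_atm/(rho*g) - z_s - hf_s - p_vap/(rho*g).
p_atm/(rho*g) = 103.9*1000 / (1000*9.81) = 10.591 m.
p_vap/(rho*g) = 9.95*1000 / (1000*9.81) = 1.014 m.
NPSHa = 10.591 - 2.5 - 0.82 - 1.014
      = 6.26 m.

6.26


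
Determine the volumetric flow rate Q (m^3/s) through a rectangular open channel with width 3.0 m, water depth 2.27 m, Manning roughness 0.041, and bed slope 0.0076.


For a rectangular channel, the cross-sectional area A = b * y = 3.0 * 2.27 = 6.81 m^2.
The wetted perimeter P = b + 2y = 3.0 + 2*2.27 = 7.54 m.
Hydraulic radius R = A/P = 6.81/7.54 = 0.9032 m.
Velocity V = (1/n)*R^(2/3)*S^(1/2) = (1/0.041)*0.9032^(2/3)*0.0076^(1/2) = 1.9867 m/s.
Discharge Q = A * V = 6.81 * 1.9867 = 13.53 m^3/s.

13.53


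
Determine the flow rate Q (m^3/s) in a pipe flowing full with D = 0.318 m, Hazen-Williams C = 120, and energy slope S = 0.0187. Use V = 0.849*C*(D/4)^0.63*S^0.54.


For a full circular pipe, R = D/4 = 0.318/4 = 0.0795 m.
V = 0.849 * 120 * 0.0795^0.63 * 0.0187^0.54
  = 0.849 * 120 * 0.202876 * 0.116626
  = 2.4105 m/s.
Pipe area A = pi*D^2/4 = pi*0.318^2/4 = 0.0794 m^2.
Q = A * V = 0.0794 * 2.4105 = 0.1915 m^3/s.

0.1915


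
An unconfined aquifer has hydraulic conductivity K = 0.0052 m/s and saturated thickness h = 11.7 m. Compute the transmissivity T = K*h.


Transmissivity is defined as T = K * h.
T = 0.0052 * 11.7
  = 0.0608 m^2/s.

0.0608


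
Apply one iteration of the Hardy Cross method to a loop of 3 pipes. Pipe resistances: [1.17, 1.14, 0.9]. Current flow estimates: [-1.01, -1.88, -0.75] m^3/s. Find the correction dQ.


Numerator terms (r*Q*|Q|): 1.17*-1.01*|-1.01| = -1.1935; 1.14*-1.88*|-1.88| = -4.0292; 0.9*-0.75*|-0.75| = -0.5063.
Sum of numerator = -5.729.
Denominator terms (r*|Q|): 1.17*|-1.01| = 1.1817; 1.14*|-1.88| = 2.1432; 0.9*|-0.75| = 0.675.
2 * sum of denominator = 2 * 3.9999 = 7.9998.
dQ = --5.729 / 7.9998 = 0.7161 m^3/s.

0.7161


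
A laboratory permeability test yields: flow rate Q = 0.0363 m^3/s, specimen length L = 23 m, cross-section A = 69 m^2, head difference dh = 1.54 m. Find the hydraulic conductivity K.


From K = Q*L / (A*dh):
Numerator: Q*L = 0.0363 * 23 = 0.8349.
Denominator: A*dh = 69 * 1.54 = 106.26.
K = 0.8349 / 106.26 = 0.007857 m/s.

0.007857


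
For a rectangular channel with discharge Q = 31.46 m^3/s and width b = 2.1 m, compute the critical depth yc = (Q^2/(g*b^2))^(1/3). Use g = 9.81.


Using yc = (Q^2 / (g * b^2))^(1/3):
Q^2 = 31.46^2 = 989.73.
g * b^2 = 9.81 * 2.1^2 = 9.81 * 4.41 = 43.26.
Q^2 / (g*b^2) = 989.73 / 43.26 = 22.8786.
yc = 22.8786^(1/3) = 2.8388 m.

2.8388


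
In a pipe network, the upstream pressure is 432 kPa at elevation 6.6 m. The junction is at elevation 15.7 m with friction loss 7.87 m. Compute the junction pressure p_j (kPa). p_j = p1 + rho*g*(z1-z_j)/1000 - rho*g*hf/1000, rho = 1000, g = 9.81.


Junction pressure: p_j = p1 + rho*g*(z1 - z_j)/1000 - rho*g*hf/1000.
Elevation term = 1000*9.81*(6.6 - 15.7)/1000 = -89.271 kPa.
Friction term = 1000*9.81*7.87/1000 = 77.205 kPa.
p_j = 432 + -89.271 - 77.205 = 265.52 kPa.

265.52


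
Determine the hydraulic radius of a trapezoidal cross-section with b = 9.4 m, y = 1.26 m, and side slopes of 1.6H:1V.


For a trapezoidal section with side slope z:
A = (b + z*y)*y = (9.4 + 1.6*1.26)*1.26 = 14.384 m^2.
P = b + 2*y*sqrt(1 + z^2) = 9.4 + 2*1.26*sqrt(1 + 1.6^2) = 14.155 m.
R = A/P = 14.384 / 14.155 = 1.0162 m.

1.0162


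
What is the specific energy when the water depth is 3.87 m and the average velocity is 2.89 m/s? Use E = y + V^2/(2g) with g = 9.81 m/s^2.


Specific energy E = y + V^2/(2g).
Velocity head = V^2/(2g) = 2.89^2 / (2*9.81) = 8.3521 / 19.62 = 0.4257 m.
E = 3.87 + 0.4257 = 4.2957 m.

4.2957


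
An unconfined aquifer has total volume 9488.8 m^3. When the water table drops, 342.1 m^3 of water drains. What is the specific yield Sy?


Specific yield Sy = Volume drained / Total volume.
Sy = 342.1 / 9488.8
   = 0.0361.

0.0361


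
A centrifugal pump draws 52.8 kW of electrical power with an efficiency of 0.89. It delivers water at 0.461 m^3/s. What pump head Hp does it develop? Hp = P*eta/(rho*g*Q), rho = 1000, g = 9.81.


Pump head formula: Hp = P * eta / (rho * g * Q).
Numerator: P * eta = 52.8 * 1000 * 0.89 = 46992.0 W.
Denominator: rho * g * Q = 1000 * 9.81 * 0.461 = 4522.41.
Hp = 46992.0 / 4522.41 = 10.39 m.

10.39


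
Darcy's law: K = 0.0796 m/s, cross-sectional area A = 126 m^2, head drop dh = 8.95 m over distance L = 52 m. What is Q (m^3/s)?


Darcy's law: Q = K * A * i, where i = dh/L.
Hydraulic gradient i = 8.95 / 52 = 0.172115.
Q = 0.0796 * 126 * 0.172115
  = 1.7262 m^3/s.

1.7262


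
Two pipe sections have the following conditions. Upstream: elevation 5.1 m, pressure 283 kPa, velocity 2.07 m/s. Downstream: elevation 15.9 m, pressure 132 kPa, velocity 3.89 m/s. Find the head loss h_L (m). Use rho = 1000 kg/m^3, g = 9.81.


Total head at each section: H = z + p/(rho*g) + V^2/(2g).
H1 = 5.1 + 283*1000/(1000*9.81) + 2.07^2/(2*9.81)
   = 5.1 + 28.848 + 0.2184
   = 34.167 m.
H2 = 15.9 + 132*1000/(1000*9.81) + 3.89^2/(2*9.81)
   = 15.9 + 13.456 + 0.7713
   = 30.127 m.
h_L = H1 - H2 = 34.167 - 30.127 = 4.04 m.

4.04


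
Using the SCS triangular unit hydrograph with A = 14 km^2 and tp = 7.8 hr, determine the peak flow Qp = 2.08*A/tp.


SCS formula: Qp = 2.08 * A / tp.
Qp = 2.08 * 14 / 7.8
   = 29.12 / 7.8
   = 3.73 m^3/s per cm.

3.73


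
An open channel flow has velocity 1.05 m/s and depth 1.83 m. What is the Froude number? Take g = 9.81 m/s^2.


The Froude number is defined as Fr = V / sqrt(g*y).
g*y = 9.81 * 1.83 = 17.9523.
sqrt(g*y) = sqrt(17.9523) = 4.237.
Fr = 1.05 / 4.237 = 0.2478.

0.2478


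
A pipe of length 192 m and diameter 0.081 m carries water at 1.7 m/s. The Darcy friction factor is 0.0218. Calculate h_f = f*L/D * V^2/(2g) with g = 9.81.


Darcy-Weisbach equation: h_f = f * (L/D) * V^2/(2g).
f * L/D = 0.0218 * 192/0.081 = 51.6741.
V^2/(2g) = 1.7^2 / (2*9.81) = 2.89 / 19.62 = 0.1473 m.
h_f = 51.6741 * 0.1473 = 7.612 m.

7.612


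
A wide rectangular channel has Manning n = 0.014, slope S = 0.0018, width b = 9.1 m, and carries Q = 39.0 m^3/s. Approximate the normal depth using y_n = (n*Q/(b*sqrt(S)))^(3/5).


We use the wide-channel approximation y_n = (n*Q/(b*sqrt(S)))^(3/5).
sqrt(S) = sqrt(0.0018) = 0.042426.
Numerator: n*Q = 0.014 * 39.0 = 0.546.
Denominator: b*sqrt(S) = 9.1 * 0.042426 = 0.386077.
arg = 1.4142.
y_n = 1.4142^(3/5) = 1.2311 m.

1.2311


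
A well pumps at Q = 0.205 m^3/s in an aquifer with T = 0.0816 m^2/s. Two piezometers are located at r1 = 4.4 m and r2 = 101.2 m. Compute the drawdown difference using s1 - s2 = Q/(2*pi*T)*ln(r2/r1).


Thiem equation: s1 - s2 = Q/(2*pi*T) * ln(r2/r1).
ln(r2/r1) = ln(101.2/4.4) = 3.1355.
Q/(2*pi*T) = 0.205 / (2*pi*0.0816) = 0.205 / 0.5127 = 0.3998.
s1 - s2 = 0.3998 * 3.1355 = 1.2537 m.

1.2537


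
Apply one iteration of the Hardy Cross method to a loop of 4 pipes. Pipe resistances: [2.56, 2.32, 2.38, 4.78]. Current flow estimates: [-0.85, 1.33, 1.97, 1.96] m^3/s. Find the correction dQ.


Numerator terms (r*Q*|Q|): 2.56*-0.85*|-0.85| = -1.8496; 2.32*1.33*|1.33| = 4.1038; 2.38*1.97*|1.97| = 9.2365; 4.78*1.96*|1.96| = 18.3628.
Sum of numerator = 29.8536.
Denominator terms (r*|Q|): 2.56*|-0.85| = 2.176; 2.32*|1.33| = 3.0856; 2.38*|1.97| = 4.6886; 4.78*|1.96| = 9.3688.
2 * sum of denominator = 2 * 19.319 = 38.638.
dQ = -29.8536 / 38.638 = -0.7726 m^3/s.

-0.7726


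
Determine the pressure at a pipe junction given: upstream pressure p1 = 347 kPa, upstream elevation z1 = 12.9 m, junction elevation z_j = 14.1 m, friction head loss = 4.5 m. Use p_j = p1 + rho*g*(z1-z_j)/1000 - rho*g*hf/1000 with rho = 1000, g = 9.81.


Junction pressure: p_j = p1 + rho*g*(z1 - z_j)/1000 - rho*g*hf/1000.
Elevation term = 1000*9.81*(12.9 - 14.1)/1000 = -11.772 kPa.
Friction term = 1000*9.81*4.5/1000 = 44.145 kPa.
p_j = 347 + -11.772 - 44.145 = 291.08 kPa.

291.08


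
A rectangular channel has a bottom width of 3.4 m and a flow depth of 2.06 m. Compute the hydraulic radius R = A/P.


For a rectangular section:
Flow area A = b * y = 3.4 * 2.06 = 7.0 m^2.
Wetted perimeter P = b + 2y = 3.4 + 2*2.06 = 7.52 m.
Hydraulic radius R = A/P = 7.0 / 7.52 = 0.9314 m.

0.9314


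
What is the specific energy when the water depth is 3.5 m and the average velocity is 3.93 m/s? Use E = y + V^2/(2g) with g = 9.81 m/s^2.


Specific energy E = y + V^2/(2g).
Velocity head = V^2/(2g) = 3.93^2 / (2*9.81) = 15.4449 / 19.62 = 0.7872 m.
E = 3.5 + 0.7872 = 4.2872 m.

4.2872


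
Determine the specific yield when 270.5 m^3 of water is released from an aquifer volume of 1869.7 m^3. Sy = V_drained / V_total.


Specific yield Sy = Volume drained / Total volume.
Sy = 270.5 / 1869.7
   = 0.1447.

0.1447


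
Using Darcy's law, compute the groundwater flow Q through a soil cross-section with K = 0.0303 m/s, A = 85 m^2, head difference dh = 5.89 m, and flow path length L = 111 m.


Darcy's law: Q = K * A * i, where i = dh/L.
Hydraulic gradient i = 5.89 / 111 = 0.053063.
Q = 0.0303 * 85 * 0.053063
  = 0.1367 m^3/s.

0.1367


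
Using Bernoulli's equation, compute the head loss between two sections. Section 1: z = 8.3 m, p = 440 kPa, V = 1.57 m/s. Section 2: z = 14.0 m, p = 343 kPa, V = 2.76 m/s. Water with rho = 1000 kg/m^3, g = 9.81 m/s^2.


Total head at each section: H = z + p/(rho*g) + V^2/(2g).
H1 = 8.3 + 440*1000/(1000*9.81) + 1.57^2/(2*9.81)
   = 8.3 + 44.852 + 0.1256
   = 53.278 m.
H2 = 14.0 + 343*1000/(1000*9.81) + 2.76^2/(2*9.81)
   = 14.0 + 34.964 + 0.3883
   = 49.353 m.
h_L = H1 - H2 = 53.278 - 49.353 = 3.925 m.

3.925


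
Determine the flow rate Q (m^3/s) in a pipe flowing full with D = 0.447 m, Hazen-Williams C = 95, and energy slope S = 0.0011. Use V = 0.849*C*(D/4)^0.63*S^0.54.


For a full circular pipe, R = D/4 = 0.447/4 = 0.1118 m.
V = 0.849 * 95 * 0.1118^0.63 * 0.0011^0.54
  = 0.849 * 95 * 0.251418 * 0.025255
  = 0.5121 m/s.
Pipe area A = pi*D^2/4 = pi*0.447^2/4 = 0.1569 m^2.
Q = A * V = 0.1569 * 0.5121 = 0.0804 m^3/s.

0.0804


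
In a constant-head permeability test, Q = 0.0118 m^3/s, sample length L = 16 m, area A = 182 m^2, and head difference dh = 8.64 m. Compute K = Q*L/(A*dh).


From K = Q*L / (A*dh):
Numerator: Q*L = 0.0118 * 16 = 0.1888.
Denominator: A*dh = 182 * 8.64 = 1572.48.
K = 0.1888 / 1572.48 = 0.00012 m/s.

0.00012


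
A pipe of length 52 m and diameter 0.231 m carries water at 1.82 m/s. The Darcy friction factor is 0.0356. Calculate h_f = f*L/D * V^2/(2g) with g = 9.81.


Darcy-Weisbach equation: h_f = f * (L/D) * V^2/(2g).
f * L/D = 0.0356 * 52/0.231 = 8.0139.
V^2/(2g) = 1.82^2 / (2*9.81) = 3.3124 / 19.62 = 0.1688 m.
h_f = 8.0139 * 0.1688 = 1.353 m.

1.353


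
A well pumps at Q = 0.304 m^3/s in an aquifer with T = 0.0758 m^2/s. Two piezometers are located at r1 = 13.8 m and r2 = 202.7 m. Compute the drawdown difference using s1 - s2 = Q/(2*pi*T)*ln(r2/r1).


Thiem equation: s1 - s2 = Q/(2*pi*T) * ln(r2/r1).
ln(r2/r1) = ln(202.7/13.8) = 2.6871.
Q/(2*pi*T) = 0.304 / (2*pi*0.0758) = 0.304 / 0.4763 = 0.6383.
s1 - s2 = 0.6383 * 2.6871 = 1.7151 m.

1.7151


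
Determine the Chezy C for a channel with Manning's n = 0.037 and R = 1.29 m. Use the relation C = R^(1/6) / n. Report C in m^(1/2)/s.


The Chezy coefficient relates to Manning's n through C = R^(1/6) / n.
R^(1/6) = 1.29^(1/6) = 1.043354.
C = 1.043354 / 0.037 = 28.2 m^(1/2)/s.

28.2


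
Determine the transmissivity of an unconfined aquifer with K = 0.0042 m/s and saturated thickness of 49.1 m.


Transmissivity is defined as T = K * h.
T = 0.0042 * 49.1
  = 0.2062 m^2/s.

0.2062


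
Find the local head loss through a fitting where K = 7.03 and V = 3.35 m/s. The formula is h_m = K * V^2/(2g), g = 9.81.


Minor loss formula: h_m = K * V^2/(2g).
V^2 = 3.35^2 = 11.2225.
V^2/(2g) = 11.2225 / 19.62 = 0.572 m.
h_m = 7.03 * 0.572 = 4.0211 m.

4.0211


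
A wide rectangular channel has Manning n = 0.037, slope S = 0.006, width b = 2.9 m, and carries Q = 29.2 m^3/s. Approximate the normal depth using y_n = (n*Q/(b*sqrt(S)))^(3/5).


We use the wide-channel approximation y_n = (n*Q/(b*sqrt(S)))^(3/5).
sqrt(S) = sqrt(0.006) = 0.07746.
Numerator: n*Q = 0.037 * 29.2 = 1.0804.
Denominator: b*sqrt(S) = 2.9 * 0.07746 = 0.224634.
arg = 4.8096.
y_n = 4.8096^(3/5) = 2.5661 m.

2.5661


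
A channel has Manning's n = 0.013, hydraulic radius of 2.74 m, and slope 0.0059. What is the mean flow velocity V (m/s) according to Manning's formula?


Manning's equation gives V = (1/n) * R^(2/3) * S^(1/2).
First, compute R^(2/3) = 2.74^(2/3) = 1.9581.
Next, S^(1/2) = 0.0059^(1/2) = 0.076811.
Then 1/n = 1/0.013 = 76.92.
V = 76.92 * 1.9581 * 0.076811 = 11.5695 m/s.

11.5695


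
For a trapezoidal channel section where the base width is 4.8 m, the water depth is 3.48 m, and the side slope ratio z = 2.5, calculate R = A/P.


For a trapezoidal section with side slope z:
A = (b + z*y)*y = (4.8 + 2.5*3.48)*3.48 = 46.98 m^2.
P = b + 2*y*sqrt(1 + z^2) = 4.8 + 2*3.48*sqrt(1 + 2.5^2) = 23.54 m.
R = A/P = 46.98 / 23.54 = 1.9957 m.

1.9957


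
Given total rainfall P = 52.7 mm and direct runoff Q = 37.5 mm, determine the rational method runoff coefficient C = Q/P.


The runoff coefficient C = runoff depth / rainfall depth.
C = 37.5 / 52.7
  = 0.7116.

0.7116


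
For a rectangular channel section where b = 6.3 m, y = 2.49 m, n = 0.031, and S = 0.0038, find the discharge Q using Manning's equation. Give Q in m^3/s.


For a rectangular channel, the cross-sectional area A = b * y = 6.3 * 2.49 = 15.69 m^2.
The wetted perimeter P = b + 2y = 6.3 + 2*2.49 = 11.28 m.
Hydraulic radius R = A/P = 15.69/11.28 = 1.3907 m.
Velocity V = (1/n)*R^(2/3)*S^(1/2) = (1/0.031)*1.3907^(2/3)*0.0038^(1/2) = 2.4775 m/s.
Discharge Q = A * V = 15.69 * 2.4775 = 38.865 m^3/s.

38.865


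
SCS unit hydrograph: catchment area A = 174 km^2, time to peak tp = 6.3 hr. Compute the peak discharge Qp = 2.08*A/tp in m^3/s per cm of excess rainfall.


SCS formula: Qp = 2.08 * A / tp.
Qp = 2.08 * 174 / 6.3
   = 361.92 / 6.3
   = 57.45 m^3/s per cm.

57.45


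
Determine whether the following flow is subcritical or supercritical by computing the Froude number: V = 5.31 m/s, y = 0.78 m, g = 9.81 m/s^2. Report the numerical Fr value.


The Froude number is defined as Fr = V / sqrt(g*y).
g*y = 9.81 * 0.78 = 7.6518.
sqrt(g*y) = sqrt(7.6518) = 2.7662.
Fr = 5.31 / 2.7662 = 1.9196.
Since Fr > 1, the flow is supercritical.

1.9196


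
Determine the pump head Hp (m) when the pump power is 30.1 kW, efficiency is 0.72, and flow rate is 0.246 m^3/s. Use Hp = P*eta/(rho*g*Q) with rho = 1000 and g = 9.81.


Pump head formula: Hp = P * eta / (rho * g * Q).
Numerator: P * eta = 30.1 * 1000 * 0.72 = 21672.0 W.
Denominator: rho * g * Q = 1000 * 9.81 * 0.246 = 2413.26.
Hp = 21672.0 / 2413.26 = 8.98 m.

8.98


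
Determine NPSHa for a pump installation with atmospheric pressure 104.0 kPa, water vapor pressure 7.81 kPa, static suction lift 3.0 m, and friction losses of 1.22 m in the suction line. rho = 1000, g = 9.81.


NPSHa = p_atm/(rho*g) - z_s - hf_s - p_vap/(rho*g).
p_atm/(rho*g) = 104.0*1000 / (1000*9.81) = 10.601 m.
p_vap/(rho*g) = 7.81*1000 / (1000*9.81) = 0.796 m.
NPSHa = 10.601 - 3.0 - 1.22 - 0.796
      = 5.59 m.

5.59


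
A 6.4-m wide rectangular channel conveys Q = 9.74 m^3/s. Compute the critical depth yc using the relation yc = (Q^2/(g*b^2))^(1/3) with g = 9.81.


Using yc = (Q^2 / (g * b^2))^(1/3):
Q^2 = 9.74^2 = 94.87.
g * b^2 = 9.81 * 6.4^2 = 9.81 * 40.96 = 401.82.
Q^2 / (g*b^2) = 94.87 / 401.82 = 0.2361.
yc = 0.2361^(1/3) = 0.6181 m.

0.6181


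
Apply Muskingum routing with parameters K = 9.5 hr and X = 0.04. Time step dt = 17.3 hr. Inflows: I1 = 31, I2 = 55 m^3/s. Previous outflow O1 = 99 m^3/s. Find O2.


Muskingum coefficients:
denom = 2*K*(1-X) + dt = 2*9.5*(1-0.04) + 17.3 = 35.54.
C0 = (dt - 2*K*X)/denom = (17.3 - 2*9.5*0.04)/35.54 = 0.4654.
C1 = (dt + 2*K*X)/denom = (17.3 + 2*9.5*0.04)/35.54 = 0.5082.
C2 = (2*K*(1-X) - dt)/denom = 0.0264.
O2 = C0*I2 + C1*I1 + C2*O1
   = 0.4654*55 + 0.5082*31 + 0.0264*99
   = 43.97 m^3/s.

43.97


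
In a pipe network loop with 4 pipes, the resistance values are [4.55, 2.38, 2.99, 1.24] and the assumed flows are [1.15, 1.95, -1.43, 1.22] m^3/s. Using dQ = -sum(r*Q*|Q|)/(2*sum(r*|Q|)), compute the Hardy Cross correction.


Numerator terms (r*Q*|Q|): 4.55*1.15*|1.15| = 6.0174; 2.38*1.95*|1.95| = 9.0499; 2.99*-1.43*|-1.43| = -6.1143; 1.24*1.22*|1.22| = 1.8456.
Sum of numerator = 10.7987.
Denominator terms (r*|Q|): 4.55*|1.15| = 5.2325; 2.38*|1.95| = 4.641; 2.99*|-1.43| = 4.2757; 1.24*|1.22| = 1.5128.
2 * sum of denominator = 2 * 15.662 = 31.324.
dQ = -10.7987 / 31.324 = -0.3447 m^3/s.

-0.3447


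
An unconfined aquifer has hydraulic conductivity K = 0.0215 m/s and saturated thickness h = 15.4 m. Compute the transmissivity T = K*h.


Transmissivity is defined as T = K * h.
T = 0.0215 * 15.4
  = 0.3311 m^2/s.

0.3311


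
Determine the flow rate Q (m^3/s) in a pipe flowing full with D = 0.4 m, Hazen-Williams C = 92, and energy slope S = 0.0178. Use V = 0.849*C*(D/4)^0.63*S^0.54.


For a full circular pipe, R = D/4 = 0.4/4 = 0.1 m.
V = 0.849 * 92 * 0.1^0.63 * 0.0178^0.54
  = 0.849 * 92 * 0.234423 * 0.11356
  = 2.0793 m/s.
Pipe area A = pi*D^2/4 = pi*0.4^2/4 = 0.1257 m^2.
Q = A * V = 0.1257 * 2.0793 = 0.2613 m^3/s.

0.2613


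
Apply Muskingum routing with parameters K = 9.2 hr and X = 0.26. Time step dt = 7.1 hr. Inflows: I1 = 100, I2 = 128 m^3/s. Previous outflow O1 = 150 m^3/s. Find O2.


Muskingum coefficients:
denom = 2*K*(1-X) + dt = 2*9.2*(1-0.26) + 7.1 = 20.716.
C0 = (dt - 2*K*X)/denom = (7.1 - 2*9.2*0.26)/20.716 = 0.1118.
C1 = (dt + 2*K*X)/denom = (7.1 + 2*9.2*0.26)/20.716 = 0.5737.
C2 = (2*K*(1-X) - dt)/denom = 0.3145.
O2 = C0*I2 + C1*I1 + C2*O1
   = 0.1118*128 + 0.5737*100 + 0.3145*150
   = 118.86 m^3/s.

118.86


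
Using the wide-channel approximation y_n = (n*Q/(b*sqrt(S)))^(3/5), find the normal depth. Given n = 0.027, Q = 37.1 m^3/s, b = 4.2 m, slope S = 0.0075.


We use the wide-channel approximation y_n = (n*Q/(b*sqrt(S)))^(3/5).
sqrt(S) = sqrt(0.0075) = 0.086603.
Numerator: n*Q = 0.027 * 37.1 = 1.0017.
Denominator: b*sqrt(S) = 4.2 * 0.086603 = 0.363733.
arg = 2.754.
y_n = 2.754^(3/5) = 1.8364 m.

1.8364


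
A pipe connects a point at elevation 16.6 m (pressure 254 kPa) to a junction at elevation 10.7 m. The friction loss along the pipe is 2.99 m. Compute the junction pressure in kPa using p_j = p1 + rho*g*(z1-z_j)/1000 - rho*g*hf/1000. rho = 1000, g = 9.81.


Junction pressure: p_j = p1 + rho*g*(z1 - z_j)/1000 - rho*g*hf/1000.
Elevation term = 1000*9.81*(16.6 - 10.7)/1000 = 57.879 kPa.
Friction term = 1000*9.81*2.99/1000 = 29.332 kPa.
p_j = 254 + 57.879 - 29.332 = 282.55 kPa.

282.55


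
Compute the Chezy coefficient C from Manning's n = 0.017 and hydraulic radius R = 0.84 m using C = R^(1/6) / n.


The Chezy coefficient relates to Manning's n through C = R^(1/6) / n.
R^(1/6) = 0.84^(1/6) = 0.971359.
C = 0.971359 / 0.017 = 57.14 m^(1/2)/s.

57.14


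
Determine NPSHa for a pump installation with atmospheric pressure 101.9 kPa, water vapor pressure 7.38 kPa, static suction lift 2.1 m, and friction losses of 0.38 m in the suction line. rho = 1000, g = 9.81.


NPSHa = p_atm/(rho*g) - z_s - hf_s - p_vap/(rho*g).
p_atm/(rho*g) = 101.9*1000 / (1000*9.81) = 10.387 m.
p_vap/(rho*g) = 7.38*1000 / (1000*9.81) = 0.752 m.
NPSHa = 10.387 - 2.1 - 0.38 - 0.752
      = 7.16 m.

7.16


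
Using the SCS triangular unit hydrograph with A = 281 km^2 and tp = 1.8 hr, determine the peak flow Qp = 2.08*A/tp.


SCS formula: Qp = 2.08 * A / tp.
Qp = 2.08 * 281 / 1.8
   = 584.48 / 1.8
   = 324.71 m^3/s per cm.

324.71


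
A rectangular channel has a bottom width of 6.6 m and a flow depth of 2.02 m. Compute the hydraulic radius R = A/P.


For a rectangular section:
Flow area A = b * y = 6.6 * 2.02 = 13.33 m^2.
Wetted perimeter P = b + 2y = 6.6 + 2*2.02 = 10.64 m.
Hydraulic radius R = A/P = 13.33 / 10.64 = 1.253 m.

1.253


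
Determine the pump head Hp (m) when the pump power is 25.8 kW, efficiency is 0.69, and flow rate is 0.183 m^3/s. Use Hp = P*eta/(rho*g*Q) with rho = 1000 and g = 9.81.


Pump head formula: Hp = P * eta / (rho * g * Q).
Numerator: P * eta = 25.8 * 1000 * 0.69 = 17802.0 W.
Denominator: rho * g * Q = 1000 * 9.81 * 0.183 = 1795.23.
Hp = 17802.0 / 1795.23 = 9.92 m.

9.92


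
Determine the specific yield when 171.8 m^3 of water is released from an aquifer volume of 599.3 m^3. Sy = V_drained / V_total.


Specific yield Sy = Volume drained / Total volume.
Sy = 171.8 / 599.3
   = 0.2867.

0.2867


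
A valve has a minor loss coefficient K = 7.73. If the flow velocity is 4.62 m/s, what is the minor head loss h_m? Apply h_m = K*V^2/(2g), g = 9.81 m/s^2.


Minor loss formula: h_m = K * V^2/(2g).
V^2 = 4.62^2 = 21.3444.
V^2/(2g) = 21.3444 / 19.62 = 1.0879 m.
h_m = 7.73 * 1.0879 = 8.4094 m.

8.4094


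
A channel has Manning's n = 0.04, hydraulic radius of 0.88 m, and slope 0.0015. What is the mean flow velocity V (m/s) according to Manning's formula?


Manning's equation gives V = (1/n) * R^(2/3) * S^(1/2).
First, compute R^(2/3) = 0.88^(2/3) = 0.9183.
Next, S^(1/2) = 0.0015^(1/2) = 0.03873.
Then 1/n = 1/0.04 = 25.0.
V = 25.0 * 0.9183 * 0.03873 = 0.8891 m/s.

0.8891


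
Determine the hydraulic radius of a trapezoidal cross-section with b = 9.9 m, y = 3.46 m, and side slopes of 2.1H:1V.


For a trapezoidal section with side slope z:
A = (b + z*y)*y = (9.9 + 2.1*3.46)*3.46 = 59.394 m^2.
P = b + 2*y*sqrt(1 + z^2) = 9.9 + 2*3.46*sqrt(1 + 2.1^2) = 25.996 m.
R = A/P = 59.394 / 25.996 = 2.2848 m.

2.2848


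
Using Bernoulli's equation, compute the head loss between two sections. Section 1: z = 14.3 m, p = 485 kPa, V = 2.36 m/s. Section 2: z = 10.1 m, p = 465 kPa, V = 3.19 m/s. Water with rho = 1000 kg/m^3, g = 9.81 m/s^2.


Total head at each section: H = z + p/(rho*g) + V^2/(2g).
H1 = 14.3 + 485*1000/(1000*9.81) + 2.36^2/(2*9.81)
   = 14.3 + 49.439 + 0.2839
   = 64.023 m.
H2 = 10.1 + 465*1000/(1000*9.81) + 3.19^2/(2*9.81)
   = 10.1 + 47.401 + 0.5187
   = 58.019 m.
h_L = H1 - H2 = 64.023 - 58.019 = 6.004 m.

6.004


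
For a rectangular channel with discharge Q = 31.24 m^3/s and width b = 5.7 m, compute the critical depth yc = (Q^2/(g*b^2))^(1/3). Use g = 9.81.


Using yc = (Q^2 / (g * b^2))^(1/3):
Q^2 = 31.24^2 = 975.94.
g * b^2 = 9.81 * 5.7^2 = 9.81 * 32.49 = 318.73.
Q^2 / (g*b^2) = 975.94 / 318.73 = 3.062.
yc = 3.062^(1/3) = 1.4521 m.

1.4521


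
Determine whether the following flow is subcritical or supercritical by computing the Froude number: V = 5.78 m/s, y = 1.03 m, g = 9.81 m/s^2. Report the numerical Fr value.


The Froude number is defined as Fr = V / sqrt(g*y).
g*y = 9.81 * 1.03 = 10.1043.
sqrt(g*y) = sqrt(10.1043) = 3.1787.
Fr = 5.78 / 3.1787 = 1.8183.
Since Fr > 1, the flow is supercritical.

1.8183
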